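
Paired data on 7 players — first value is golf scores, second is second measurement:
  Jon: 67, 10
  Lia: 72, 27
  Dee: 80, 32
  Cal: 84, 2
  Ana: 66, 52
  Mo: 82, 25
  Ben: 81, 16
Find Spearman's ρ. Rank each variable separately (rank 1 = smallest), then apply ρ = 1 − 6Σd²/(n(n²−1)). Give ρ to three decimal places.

-0.571

Ranks of variable 1: 2, 3, 4, 7, 1, 6, 5
Ranks of variable 2: 2, 5, 6, 1, 7, 4, 3
d = r₁ − r₂: 0, -2, -2, 6, -6, 2, 2
d²: 0, 4, 4, 36, 36, 4, 4; Σd² = 88
ρ = 1 − 6·88/(7·48) = 1 − 528/336 = -0.571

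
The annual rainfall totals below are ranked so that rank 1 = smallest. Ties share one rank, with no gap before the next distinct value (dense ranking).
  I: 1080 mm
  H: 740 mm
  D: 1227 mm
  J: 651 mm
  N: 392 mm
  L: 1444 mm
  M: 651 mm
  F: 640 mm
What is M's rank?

3

Sorted (ascending): 392, 640, 651, 651, 740, 1080, 1227, 1444
The 2 values of 651 share dense rank 3.
Remaining distinct values take the next consecutive integers.
M has value 651 mm → rank 3.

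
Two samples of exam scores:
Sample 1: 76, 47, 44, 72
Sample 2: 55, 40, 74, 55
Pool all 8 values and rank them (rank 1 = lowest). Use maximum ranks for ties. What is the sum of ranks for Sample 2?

18

Sorted (ascending): 40, 44, 47, 55, 55, 72, 74, 76
The 2 values of 55 occupy positions 4–5 → each gets rank 5.
Sample 2 values → pooled ranks: 55→5, 40→1, 74→7, 55→5
Rank sum = 5 + 1 + 7 + 5 = 18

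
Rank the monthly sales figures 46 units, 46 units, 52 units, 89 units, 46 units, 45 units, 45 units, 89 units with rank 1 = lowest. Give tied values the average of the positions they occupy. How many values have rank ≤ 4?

Sorted (ascending): 45, 45, 46, 46, 46, 52, 89, 89
The 2 values of 45 occupy positions 1–2 → average rank (1+2)/2 = 1.5.
The 3 values of 46 occupy positions 3–5 → average rank 4.
The 2 values of 89 occupy positions 7–8 → average rank (7+8)/2 = 7.5.
Ranks ≤ 4: {1.5, 1.5, 4, 4, 4} → 5 values.

5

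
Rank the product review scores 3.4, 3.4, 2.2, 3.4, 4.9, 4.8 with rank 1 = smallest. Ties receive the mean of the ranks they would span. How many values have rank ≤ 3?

4

Sorted (ascending): 2.2, 3.4, 3.4, 3.4, 4.8, 4.9
The 3 values of 3.4 occupy positions 2–4 → average rank 3.
Ranks ≤ 3: {1, 3, 3, 3} → 4 values.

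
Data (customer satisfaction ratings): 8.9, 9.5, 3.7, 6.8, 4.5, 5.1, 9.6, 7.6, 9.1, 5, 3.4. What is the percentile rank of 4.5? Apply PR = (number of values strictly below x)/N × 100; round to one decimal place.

18.2

N = 11.
Strictly below 4.5: 2. Equal to 4.5: 1.
PR = 2/11 × 100 = 18.2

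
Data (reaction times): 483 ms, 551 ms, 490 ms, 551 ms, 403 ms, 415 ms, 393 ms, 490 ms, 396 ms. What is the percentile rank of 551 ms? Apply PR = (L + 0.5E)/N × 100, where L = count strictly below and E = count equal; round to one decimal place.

N = 9.
Strictly below 551: 7. Equal to 551: 2.
PR = (7 + 0.5·2)/9 × 100 = 88.9

88.9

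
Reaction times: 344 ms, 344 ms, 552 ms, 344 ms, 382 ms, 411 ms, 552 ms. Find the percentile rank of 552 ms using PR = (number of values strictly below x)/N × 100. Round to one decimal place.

71.4

N = 7.
Strictly below 552: 5. Equal to 552: 2.
PR = 5/7 × 100 = 71.4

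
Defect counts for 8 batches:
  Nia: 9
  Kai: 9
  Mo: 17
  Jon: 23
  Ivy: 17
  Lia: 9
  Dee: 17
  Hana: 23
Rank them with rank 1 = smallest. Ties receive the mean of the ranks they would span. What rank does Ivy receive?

Sorted (ascending): 9, 9, 9, 17, 17, 17, 23, 23
The 3 values of 9 occupy positions 1–3 → average rank 2.
The 3 values of 17 occupy positions 4–6 → average rank 5.
The 2 values of 23 occupy positions 7–8 → average rank (7+8)/2 = 7.5.
Ivy has value 17 → rank 5.

5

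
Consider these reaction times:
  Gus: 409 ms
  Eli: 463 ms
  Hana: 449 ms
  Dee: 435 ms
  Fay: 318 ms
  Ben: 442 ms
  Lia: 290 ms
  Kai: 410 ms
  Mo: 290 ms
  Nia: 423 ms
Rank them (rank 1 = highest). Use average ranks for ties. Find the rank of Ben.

Sorted (descending): 463, 449, 442, 435, 423, 410, 409, 318, 290, 290
The 2 values of 290 occupy positions 9–10 → average rank (9+10)/2 = 9.5.
Ben has value 442 ms → rank 3.

3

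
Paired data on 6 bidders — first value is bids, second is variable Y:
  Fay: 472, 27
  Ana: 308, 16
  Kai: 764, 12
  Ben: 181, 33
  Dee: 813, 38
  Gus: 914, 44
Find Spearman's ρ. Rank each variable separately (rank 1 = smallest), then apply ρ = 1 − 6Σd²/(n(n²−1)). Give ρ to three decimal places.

0.486

Ranks of variable 1: 3, 2, 4, 1, 5, 6
Ranks of variable 2: 3, 2, 1, 4, 5, 6
d = r₁ − r₂: 0, 0, 3, -3, 0, 0
d²: 0, 0, 9, 9, 0, 0; Σd² = 18
ρ = 1 − 6·18/(6·35) = 1 − 108/210 = 0.486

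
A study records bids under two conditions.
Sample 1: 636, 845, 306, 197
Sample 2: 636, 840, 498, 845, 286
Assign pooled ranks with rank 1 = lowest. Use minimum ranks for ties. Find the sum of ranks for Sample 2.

Sorted (ascending): 197, 286, 306, 498, 636, 636, 840, 845, 845
The 2 values of 636 occupy positions 5–6 → each gets rank 5.
The 2 values of 845 occupy positions 8–9 → each gets rank 8.
Sample 2 values → pooled ranks: 636→5, 840→7, 498→4, 845→8, 286→2
Rank sum = 5 + 7 + 4 + 8 + 2 = 26

26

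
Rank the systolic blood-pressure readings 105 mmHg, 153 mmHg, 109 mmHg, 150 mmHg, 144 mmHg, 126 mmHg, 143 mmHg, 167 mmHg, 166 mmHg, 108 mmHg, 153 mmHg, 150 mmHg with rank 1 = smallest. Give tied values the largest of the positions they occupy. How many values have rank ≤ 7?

Sorted (ascending): 105, 108, 109, 126, 143, 144, 150, 150, 153, 153, 166, 167
The 2 values of 150 occupy positions 7–8 → each gets rank 8.
The 2 values of 153 occupy positions 9–10 → each gets rank 10.
Ranks ≤ 7: {1, 2, 3, 4, 5, 6} → 6 values.

6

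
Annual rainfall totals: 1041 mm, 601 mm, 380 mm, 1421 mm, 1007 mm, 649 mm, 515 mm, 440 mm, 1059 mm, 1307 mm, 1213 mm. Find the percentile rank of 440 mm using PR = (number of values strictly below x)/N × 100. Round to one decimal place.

9.1

N = 11.
Strictly below 440: 1. Equal to 440: 1.
PR = 1/11 × 100 = 9.1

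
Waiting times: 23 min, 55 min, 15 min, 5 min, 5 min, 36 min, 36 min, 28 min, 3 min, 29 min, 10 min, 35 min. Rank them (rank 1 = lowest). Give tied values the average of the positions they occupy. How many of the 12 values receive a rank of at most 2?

Sorted (ascending): 3, 5, 5, 10, 15, 23, 28, 29, 35, 36, 36, 55
The 2 values of 5 occupy positions 2–3 → average rank (2+3)/2 = 2.5.
The 2 values of 36 occupy positions 10–11 → average rank (10+11)/2 = 10.5.
Ranks ≤ 2: {1} → 1 value.

1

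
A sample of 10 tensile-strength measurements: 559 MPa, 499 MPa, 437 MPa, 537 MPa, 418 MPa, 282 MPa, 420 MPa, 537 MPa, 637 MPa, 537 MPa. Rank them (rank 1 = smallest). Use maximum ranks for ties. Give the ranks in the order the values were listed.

9, 5, 4, 8, 2, 1, 3, 8, 10, 8

Sorted (ascending): 282, 418, 420, 437, 499, 537, 537, 537, 559, 637
The 3 values of 537 occupy positions 6–8 → each gets rank 8.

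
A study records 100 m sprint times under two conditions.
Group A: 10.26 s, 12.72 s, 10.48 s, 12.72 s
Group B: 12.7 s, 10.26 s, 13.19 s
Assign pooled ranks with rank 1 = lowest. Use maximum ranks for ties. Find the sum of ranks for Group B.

13

Sorted (ascending): 10.26, 10.26, 10.48, 12.7, 12.72, 12.72, 13.19
The 2 values of 10.26 occupy positions 1–2 → each gets rank 2.
The 2 values of 12.72 occupy positions 5–6 → each gets rank 6.
Group B values → pooled ranks: 12.7→4, 10.26→2, 13.19→7
Rank sum = 4 + 2 + 7 = 13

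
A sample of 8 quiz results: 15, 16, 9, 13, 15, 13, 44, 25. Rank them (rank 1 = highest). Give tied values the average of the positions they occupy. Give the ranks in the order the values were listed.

Sorted (descending): 44, 25, 16, 15, 15, 13, 13, 9
The 2 values of 15 occupy positions 4–5 → average rank (4+5)/2 = 4.5.
The 2 values of 13 occupy positions 6–7 → average rank (6+7)/2 = 6.5.

4.5, 3, 8, 6.5, 4.5, 6.5, 1, 2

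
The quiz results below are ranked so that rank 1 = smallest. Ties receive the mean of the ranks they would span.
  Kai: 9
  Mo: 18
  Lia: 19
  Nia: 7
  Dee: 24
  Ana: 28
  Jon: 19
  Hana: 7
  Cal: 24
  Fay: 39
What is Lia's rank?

Sorted (ascending): 7, 7, 9, 18, 19, 19, 24, 24, 28, 39
The 2 values of 7 occupy positions 1–2 → average rank (1+2)/2 = 1.5.
The 2 values of 19 occupy positions 5–6 → average rank (5+6)/2 = 5.5.
The 2 values of 24 occupy positions 7–8 → average rank (7+8)/2 = 7.5.
Lia has value 19 → rank 5.5.

5.5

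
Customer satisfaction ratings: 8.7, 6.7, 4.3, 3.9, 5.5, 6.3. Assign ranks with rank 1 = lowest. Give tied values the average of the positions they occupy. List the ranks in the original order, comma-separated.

6, 5, 2, 1, 3, 4

Sorted (ascending): 3.9, 4.3, 5.5, 6.3, 6.7, 8.7
No ties — each value takes its position as its rank.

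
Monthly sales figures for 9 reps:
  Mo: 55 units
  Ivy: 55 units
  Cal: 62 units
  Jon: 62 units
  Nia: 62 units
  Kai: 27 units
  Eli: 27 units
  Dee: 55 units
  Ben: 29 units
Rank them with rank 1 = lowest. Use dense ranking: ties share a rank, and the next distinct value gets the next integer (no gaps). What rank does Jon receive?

Sorted (ascending): 27, 27, 29, 55, 55, 55, 62, 62, 62
The 2 values of 27 share dense rank 1.
The 3 values of 55 share dense rank 3.
The 3 values of 62 share dense rank 4.
Remaining distinct values take the next consecutive integers.
Jon has value 62 units → rank 4.

4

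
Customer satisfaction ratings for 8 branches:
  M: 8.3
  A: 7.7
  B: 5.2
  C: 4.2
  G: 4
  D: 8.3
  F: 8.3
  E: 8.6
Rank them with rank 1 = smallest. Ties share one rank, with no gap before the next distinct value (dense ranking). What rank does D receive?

Sorted (ascending): 4, 4.2, 5.2, 7.7, 8.3, 8.3, 8.3, 8.6
The 3 values of 8.3 share dense rank 5.
Remaining distinct values take the next consecutive integers.
D has value 8.3 → rank 5.

5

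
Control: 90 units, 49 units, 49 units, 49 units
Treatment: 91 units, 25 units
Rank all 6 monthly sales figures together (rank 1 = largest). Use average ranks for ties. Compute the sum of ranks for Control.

14

Sorted (descending): 91, 90, 49, 49, 49, 25
The 3 values of 49 occupy positions 3–5 → average rank 4.
Control values → pooled ranks: 90→2, 49→4, 49→4, 49→4
Rank sum = 2 + 4 + 4 + 4 = 14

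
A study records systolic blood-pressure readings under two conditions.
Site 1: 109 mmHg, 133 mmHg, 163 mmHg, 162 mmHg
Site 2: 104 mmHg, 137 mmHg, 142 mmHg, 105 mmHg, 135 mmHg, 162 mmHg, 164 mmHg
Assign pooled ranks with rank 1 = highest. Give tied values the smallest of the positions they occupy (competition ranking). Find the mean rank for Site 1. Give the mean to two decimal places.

Sorted (descending): 164, 163, 162, 162, 142, 137, 135, 133, 109, 105, 104
The 2 values of 162 occupy positions 3–4 → each gets rank 3.
Site 1 values → pooled ranks: 109→9, 133→8, 163→2, 162→3
Mean rank = (9 + 8 + 2 + 3) / 4 = 5.50

5.50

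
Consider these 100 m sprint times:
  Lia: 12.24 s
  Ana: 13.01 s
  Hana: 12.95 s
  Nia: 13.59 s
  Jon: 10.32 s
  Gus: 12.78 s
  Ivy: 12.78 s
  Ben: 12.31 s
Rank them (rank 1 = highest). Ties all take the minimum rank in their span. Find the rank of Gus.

Sorted (descending): 13.59, 13.01, 12.95, 12.78, 12.78, 12.31, 12.24, 10.32
The 2 values of 12.78 occupy positions 4–5 → each gets rank 4.
Gus has value 12.78 s → rank 4.

4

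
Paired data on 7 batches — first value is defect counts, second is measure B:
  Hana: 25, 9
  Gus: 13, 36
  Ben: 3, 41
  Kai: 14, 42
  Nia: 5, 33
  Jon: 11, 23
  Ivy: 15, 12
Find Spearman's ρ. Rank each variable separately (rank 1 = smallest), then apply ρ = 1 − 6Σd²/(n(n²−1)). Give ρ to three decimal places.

-0.536

Ranks of variable 1: 7, 4, 1, 5, 2, 3, 6
Ranks of variable 2: 1, 5, 6, 7, 4, 3, 2
d = r₁ − r₂: 6, -1, -5, -2, -2, 0, 4
d²: 36, 1, 25, 4, 4, 0, 16; Σd² = 86
ρ = 1 − 6·86/(7·48) = 1 − 516/336 = -0.536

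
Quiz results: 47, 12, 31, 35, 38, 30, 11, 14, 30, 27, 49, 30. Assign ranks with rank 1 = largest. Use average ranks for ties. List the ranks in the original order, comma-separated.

2, 11, 5, 4, 3, 7, 12, 10, 7, 9, 1, 7

Sorted (descending): 49, 47, 38, 35, 31, 30, 30, 30, 27, 14, 12, 11
The 3 values of 30 occupy positions 6–8 → average rank 7.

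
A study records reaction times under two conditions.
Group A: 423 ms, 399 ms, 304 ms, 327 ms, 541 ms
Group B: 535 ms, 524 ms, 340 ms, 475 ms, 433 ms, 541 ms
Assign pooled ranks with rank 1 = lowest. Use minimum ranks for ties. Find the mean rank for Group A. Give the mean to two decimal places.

4.40

Sorted (ascending): 304, 327, 340, 399, 423, 433, 475, 524, 535, 541, 541
The 2 values of 541 occupy positions 10–11 → each gets rank 10.
Group A values → pooled ranks: 423→5, 399→4, 304→1, 327→2, 541→10
Mean rank = (5 + 4 + 1 + 2 + 10) / 5 = 4.40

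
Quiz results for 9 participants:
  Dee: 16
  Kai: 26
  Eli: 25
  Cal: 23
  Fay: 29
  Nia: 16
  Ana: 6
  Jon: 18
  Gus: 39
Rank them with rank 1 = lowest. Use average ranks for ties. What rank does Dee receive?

Sorted (ascending): 6, 16, 16, 18, 23, 25, 26, 29, 39
The 2 values of 16 occupy positions 2–3 → average rank (2+3)/2 = 2.5.
Dee has value 16 → rank 2.5.

2.5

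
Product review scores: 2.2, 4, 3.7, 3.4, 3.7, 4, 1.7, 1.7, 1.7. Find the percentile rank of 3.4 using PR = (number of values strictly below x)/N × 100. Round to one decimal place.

N = 9.
Strictly below 3.4: 4. Equal to 3.4: 1.
PR = 4/9 × 100 = 44.4

44.4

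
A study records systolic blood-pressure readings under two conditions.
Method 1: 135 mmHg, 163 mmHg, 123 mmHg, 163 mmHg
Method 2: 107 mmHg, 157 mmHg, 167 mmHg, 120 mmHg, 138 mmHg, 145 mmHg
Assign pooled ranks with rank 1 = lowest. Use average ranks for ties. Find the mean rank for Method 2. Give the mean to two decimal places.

5.17

Sorted (ascending): 107, 120, 123, 135, 138, 145, 157, 163, 163, 167
The 2 values of 163 occupy positions 8–9 → average rank (8+9)/2 = 8.5.
Method 2 values → pooled ranks: 107→1, 157→7, 167→10, 120→2, 138→5, 145→6
Mean rank = (1 + 7 + 10 + 2 + 5 + 6) / 6 = 5.17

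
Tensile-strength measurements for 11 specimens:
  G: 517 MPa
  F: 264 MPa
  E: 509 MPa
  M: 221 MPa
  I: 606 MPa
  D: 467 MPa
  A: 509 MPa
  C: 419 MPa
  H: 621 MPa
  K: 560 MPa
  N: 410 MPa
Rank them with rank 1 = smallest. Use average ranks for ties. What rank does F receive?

Sorted (ascending): 221, 264, 410, 419, 467, 509, 509, 517, 560, 606, 621
The 2 values of 509 occupy positions 6–7 → average rank (6+7)/2 = 6.5.
F has value 264 MPa → rank 2.

2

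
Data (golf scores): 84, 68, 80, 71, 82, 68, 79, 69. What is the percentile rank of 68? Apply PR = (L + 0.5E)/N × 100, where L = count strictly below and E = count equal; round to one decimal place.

N = 8.
Strictly below 68: 0. Equal to 68: 2.
PR = (0 + 0.5·2)/8 × 100 = 12.5

12.5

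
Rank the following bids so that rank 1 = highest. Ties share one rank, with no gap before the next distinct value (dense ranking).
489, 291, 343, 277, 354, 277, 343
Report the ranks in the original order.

1, 4, 3, 5, 2, 5, 3

Sorted (descending): 489, 354, 343, 343, 291, 277, 277
The 2 values of 343 share dense rank 3.
The 2 values of 277 share dense rank 5.
Remaining distinct values take the next consecutive integers.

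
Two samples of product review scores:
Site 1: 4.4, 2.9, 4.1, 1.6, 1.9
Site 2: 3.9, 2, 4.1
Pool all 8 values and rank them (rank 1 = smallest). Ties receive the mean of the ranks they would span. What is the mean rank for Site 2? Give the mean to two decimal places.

4.83

Sorted (ascending): 1.6, 1.9, 2, 2.9, 3.9, 4.1, 4.1, 4.4
The 2 values of 4.1 occupy positions 6–7 → average rank (6+7)/2 = 6.5.
Site 2 values → pooled ranks: 3.9→5, 2→3, 4.1→6.5
Mean rank = (5 + 3 + 6.5) / 3 = 4.83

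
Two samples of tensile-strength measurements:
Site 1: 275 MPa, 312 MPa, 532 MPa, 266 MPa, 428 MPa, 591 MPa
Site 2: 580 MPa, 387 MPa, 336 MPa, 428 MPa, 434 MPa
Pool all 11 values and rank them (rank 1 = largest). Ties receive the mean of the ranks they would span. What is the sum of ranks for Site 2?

Sorted (descending): 591, 580, 532, 434, 428, 428, 387, 336, 312, 275, 266
The 2 values of 428 occupy positions 5–6 → average rank (5+6)/2 = 5.5.
Site 2 values → pooled ranks: 580→2, 387→7, 336→8, 428→5.5, 434→4
Rank sum = 2 + 7 + 8 + 5.5 + 4 = 26.5

26.5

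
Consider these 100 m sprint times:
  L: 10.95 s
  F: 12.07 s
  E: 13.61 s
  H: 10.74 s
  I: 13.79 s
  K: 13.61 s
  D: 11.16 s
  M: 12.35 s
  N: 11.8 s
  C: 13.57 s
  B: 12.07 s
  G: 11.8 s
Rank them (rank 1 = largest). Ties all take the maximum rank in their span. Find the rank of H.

12

Sorted (descending): 13.79, 13.61, 13.61, 13.57, 12.35, 12.07, 12.07, 11.8, 11.8, 11.16, 10.95, 10.74
The 2 values of 13.61 occupy positions 2–3 → each gets rank 3.
The 2 values of 12.07 occupy positions 6–7 → each gets rank 7.
The 2 values of 11.8 occupy positions 8–9 → each gets rank 9.
H has value 10.74 s → rank 12.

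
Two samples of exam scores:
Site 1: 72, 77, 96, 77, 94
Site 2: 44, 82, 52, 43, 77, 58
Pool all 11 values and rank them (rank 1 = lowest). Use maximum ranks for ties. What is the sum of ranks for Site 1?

Sorted (ascending): 43, 44, 52, 58, 72, 77, 77, 77, 82, 94, 96
The 3 values of 77 occupy positions 6–8 → each gets rank 8.
Site 1 values → pooled ranks: 72→5, 77→8, 96→11, 77→8, 94→10
Rank sum = 5 + 8 + 11 + 8 + 10 = 42

42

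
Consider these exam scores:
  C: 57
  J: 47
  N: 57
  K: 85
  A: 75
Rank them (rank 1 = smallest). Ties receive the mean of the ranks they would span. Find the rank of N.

2.5

Sorted (ascending): 47, 57, 57, 75, 85
The 2 values of 57 occupy positions 2–3 → average rank (2+3)/2 = 2.5.
N has value 57 → rank 2.5.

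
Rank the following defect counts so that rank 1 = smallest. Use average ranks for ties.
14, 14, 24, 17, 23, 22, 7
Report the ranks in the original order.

Sorted (ascending): 7, 14, 14, 17, 22, 23, 24
The 2 values of 14 occupy positions 2–3 → average rank (2+3)/2 = 2.5.

2.5, 2.5, 7, 4, 6, 5, 1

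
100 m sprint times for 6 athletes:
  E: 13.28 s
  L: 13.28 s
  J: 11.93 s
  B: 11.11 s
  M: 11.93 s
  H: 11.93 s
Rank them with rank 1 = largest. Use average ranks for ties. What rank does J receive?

Sorted (descending): 13.28, 13.28, 11.93, 11.93, 11.93, 11.11
The 2 values of 13.28 occupy positions 1–2 → average rank (1+2)/2 = 1.5.
The 3 values of 11.93 occupy positions 3–5 → average rank 4.
J has value 11.93 s → rank 4.

4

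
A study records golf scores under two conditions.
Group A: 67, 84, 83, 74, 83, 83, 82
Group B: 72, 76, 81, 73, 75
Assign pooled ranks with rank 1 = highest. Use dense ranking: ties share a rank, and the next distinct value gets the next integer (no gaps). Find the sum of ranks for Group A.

27

Sorted (descending): 84, 83, 83, 83, 82, 81, 76, 75, 74, 73, 72, 67
The 3 values of 83 share dense rank 2.
Remaining distinct values take the next consecutive integers.
Group A values → pooled ranks: 67→10, 84→1, 83→2, 74→7, 83→2, 83→2, 82→3
Rank sum = 10 + 1 + 2 + 7 + 2 + 2 + 3 = 27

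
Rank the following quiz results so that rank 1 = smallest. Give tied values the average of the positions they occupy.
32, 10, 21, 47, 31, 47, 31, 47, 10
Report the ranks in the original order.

6, 1.5, 3, 8, 4.5, 8, 4.5, 8, 1.5

Sorted (ascending): 10, 10, 21, 31, 31, 32, 47, 47, 47
The 2 values of 10 occupy positions 1–2 → average rank (1+2)/2 = 1.5.
The 2 values of 31 occupy positions 4–5 → average rank (4+5)/2 = 4.5.
The 3 values of 47 occupy positions 7–9 → average rank 8.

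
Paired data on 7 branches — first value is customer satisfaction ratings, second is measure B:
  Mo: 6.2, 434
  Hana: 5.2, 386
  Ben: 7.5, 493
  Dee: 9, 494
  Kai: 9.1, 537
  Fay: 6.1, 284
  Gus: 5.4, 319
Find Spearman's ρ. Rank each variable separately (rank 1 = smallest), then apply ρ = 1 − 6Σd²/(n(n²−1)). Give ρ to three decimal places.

0.857

Ranks of variable 1: 4, 1, 5, 6, 7, 3, 2
Ranks of variable 2: 4, 3, 5, 6, 7, 1, 2
d = r₁ − r₂: 0, -2, 0, 0, 0, 2, 0
d²: 0, 4, 0, 0, 0, 4, 0; Σd² = 8
ρ = 1 − 6·8/(7·48) = 1 − 48/336 = 0.857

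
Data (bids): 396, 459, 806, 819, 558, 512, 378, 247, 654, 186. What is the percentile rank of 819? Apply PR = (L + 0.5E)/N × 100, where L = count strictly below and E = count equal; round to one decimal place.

N = 10.
Strictly below 819: 9. Equal to 819: 1.
PR = (9 + 0.5·1)/10 × 100 = 95.0

95.0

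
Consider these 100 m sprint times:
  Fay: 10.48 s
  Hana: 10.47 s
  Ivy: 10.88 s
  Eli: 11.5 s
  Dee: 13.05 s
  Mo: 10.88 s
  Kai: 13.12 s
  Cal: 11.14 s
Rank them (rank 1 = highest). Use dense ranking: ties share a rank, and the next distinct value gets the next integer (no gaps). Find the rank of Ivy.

Sorted (descending): 13.12, 13.05, 11.5, 11.14, 10.88, 10.88, 10.48, 10.47
The 2 values of 10.88 share dense rank 5.
Remaining distinct values take the next consecutive integers.
Ivy has value 10.88 s → rank 5.

5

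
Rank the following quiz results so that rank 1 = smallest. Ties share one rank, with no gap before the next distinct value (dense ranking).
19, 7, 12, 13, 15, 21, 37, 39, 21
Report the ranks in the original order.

5, 1, 2, 3, 4, 6, 7, 8, 6

Sorted (ascending): 7, 12, 13, 15, 19, 21, 21, 37, 39
The 2 values of 21 share dense rank 6.
Remaining distinct values take the next consecutive integers.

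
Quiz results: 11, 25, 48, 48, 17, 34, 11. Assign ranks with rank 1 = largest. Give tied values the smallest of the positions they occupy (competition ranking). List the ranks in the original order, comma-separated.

Sorted (descending): 48, 48, 34, 25, 17, 11, 11
The 2 values of 48 occupy positions 1–2 → each gets rank 1.
The 2 values of 11 occupy positions 6–7 → each gets rank 6.

6, 4, 1, 1, 5, 3, 6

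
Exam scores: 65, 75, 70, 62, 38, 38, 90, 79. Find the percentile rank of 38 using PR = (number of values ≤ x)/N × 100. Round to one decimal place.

25.0

N = 8.
Strictly below 38: 0. Equal to 38: 2.
PR = 2/8 × 100 = 25.0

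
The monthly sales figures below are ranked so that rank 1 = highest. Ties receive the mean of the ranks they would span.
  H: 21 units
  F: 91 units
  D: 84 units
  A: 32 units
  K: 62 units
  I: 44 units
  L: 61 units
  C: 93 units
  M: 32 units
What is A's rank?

7.5

Sorted (descending): 93, 91, 84, 62, 61, 44, 32, 32, 21
The 2 values of 32 occupy positions 7–8 → average rank (7+8)/2 = 7.5.
A has value 32 units → rank 7.5.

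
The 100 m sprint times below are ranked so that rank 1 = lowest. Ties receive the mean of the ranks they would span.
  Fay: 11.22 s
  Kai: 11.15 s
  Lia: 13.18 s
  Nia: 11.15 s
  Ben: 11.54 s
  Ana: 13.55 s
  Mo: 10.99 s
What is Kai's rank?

2.5

Sorted (ascending): 10.99, 11.15, 11.15, 11.22, 11.54, 13.18, 13.55
The 2 values of 11.15 occupy positions 2–3 → average rank (2+3)/2 = 2.5.
Kai has value 11.15 s → rank 2.5.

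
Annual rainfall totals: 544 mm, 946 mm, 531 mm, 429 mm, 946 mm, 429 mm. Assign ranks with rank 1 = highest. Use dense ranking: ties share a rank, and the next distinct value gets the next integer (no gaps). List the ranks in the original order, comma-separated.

2, 1, 3, 4, 1, 4

Sorted (descending): 946, 946, 544, 531, 429, 429
The 2 values of 946 share dense rank 1.
The 2 values of 429 share dense rank 4.
Remaining distinct values take the next consecutive integers.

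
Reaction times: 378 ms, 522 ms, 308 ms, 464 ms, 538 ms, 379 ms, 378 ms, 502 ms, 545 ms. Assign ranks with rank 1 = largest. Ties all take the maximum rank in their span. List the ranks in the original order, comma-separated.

8, 3, 9, 5, 2, 6, 8, 4, 1

Sorted (descending): 545, 538, 522, 502, 464, 379, 378, 378, 308
The 2 values of 378 occupy positions 7–8 → each gets rank 8.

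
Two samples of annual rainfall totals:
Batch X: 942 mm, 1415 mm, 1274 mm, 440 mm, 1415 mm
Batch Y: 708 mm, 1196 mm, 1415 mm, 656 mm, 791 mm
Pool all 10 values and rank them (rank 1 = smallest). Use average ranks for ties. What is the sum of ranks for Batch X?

Sorted (ascending): 440, 656, 708, 791, 942, 1196, 1274, 1415, 1415, 1415
The 3 values of 1415 occupy positions 8–10 → average rank 9.
Batch X values → pooled ranks: 942→5, 1415→9, 1274→7, 440→1, 1415→9
Rank sum = 5 + 9 + 7 + 1 + 9 = 31

31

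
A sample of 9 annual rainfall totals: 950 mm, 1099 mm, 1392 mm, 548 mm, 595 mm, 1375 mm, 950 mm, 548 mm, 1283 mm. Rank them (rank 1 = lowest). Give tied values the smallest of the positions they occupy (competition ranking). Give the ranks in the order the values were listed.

4, 6, 9, 1, 3, 8, 4, 1, 7

Sorted (ascending): 548, 548, 595, 950, 950, 1099, 1283, 1375, 1392
The 2 values of 548 occupy positions 1–2 → each gets rank 1.
The 2 values of 950 occupy positions 4–5 → each gets rank 4.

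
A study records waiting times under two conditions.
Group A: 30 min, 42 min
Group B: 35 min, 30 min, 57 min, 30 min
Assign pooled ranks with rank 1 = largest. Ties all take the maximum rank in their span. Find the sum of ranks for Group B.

Sorted (descending): 57, 42, 35, 30, 30, 30
The 3 values of 30 occupy positions 4–6 → each gets rank 6.
Group B values → pooled ranks: 35→3, 30→6, 57→1, 30→6
Rank sum = 3 + 6 + 1 + 6 = 16

16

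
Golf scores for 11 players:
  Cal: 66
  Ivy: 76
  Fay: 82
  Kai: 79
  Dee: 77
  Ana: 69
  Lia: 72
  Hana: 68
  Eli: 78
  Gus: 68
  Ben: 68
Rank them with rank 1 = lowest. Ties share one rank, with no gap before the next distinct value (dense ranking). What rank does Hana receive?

2

Sorted (ascending): 66, 68, 68, 68, 69, 72, 76, 77, 78, 79, 82
The 3 values of 68 share dense rank 2.
Remaining distinct values take the next consecutive integers.
Hana has value 68 → rank 2.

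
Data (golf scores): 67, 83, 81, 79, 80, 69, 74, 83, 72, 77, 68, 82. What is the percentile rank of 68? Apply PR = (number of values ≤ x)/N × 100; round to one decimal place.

N = 12.
Strictly below 68: 1. Equal to 68: 1.
PR = 2/12 × 100 = 16.7

16.7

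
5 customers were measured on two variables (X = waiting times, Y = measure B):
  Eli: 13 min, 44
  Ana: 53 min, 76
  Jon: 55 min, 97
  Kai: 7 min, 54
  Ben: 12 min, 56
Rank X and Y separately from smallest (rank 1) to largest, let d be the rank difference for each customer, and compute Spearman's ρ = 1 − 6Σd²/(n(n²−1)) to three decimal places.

Ranks of variable 1: 3, 4, 5, 1, 2
Ranks of variable 2: 1, 4, 5, 2, 3
d = r₁ − r₂: 2, 0, 0, -1, -1
d²: 4, 0, 0, 1, 1; Σd² = 6
ρ = 1 − 6·6/(5·24) = 1 − 36/120 = 0.700

0.700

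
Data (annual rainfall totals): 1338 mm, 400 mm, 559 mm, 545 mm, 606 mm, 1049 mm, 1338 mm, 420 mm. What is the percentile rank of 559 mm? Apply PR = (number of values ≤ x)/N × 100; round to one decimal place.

N = 8.
Strictly below 559: 3. Equal to 559: 1.
PR = 4/8 × 100 = 50.0

50.0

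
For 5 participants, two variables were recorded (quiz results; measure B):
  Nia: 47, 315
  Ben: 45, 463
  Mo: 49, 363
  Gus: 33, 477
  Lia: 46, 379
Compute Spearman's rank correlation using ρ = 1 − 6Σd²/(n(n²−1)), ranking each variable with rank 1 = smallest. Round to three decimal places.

-0.900

Ranks of variable 1: 4, 2, 5, 1, 3
Ranks of variable 2: 1, 4, 2, 5, 3
d = r₁ − r₂: 3, -2, 3, -4, 0
d²: 9, 4, 9, 16, 0; Σd² = 38
ρ = 1 − 6·38/(5·24) = 1 − 228/120 = -0.900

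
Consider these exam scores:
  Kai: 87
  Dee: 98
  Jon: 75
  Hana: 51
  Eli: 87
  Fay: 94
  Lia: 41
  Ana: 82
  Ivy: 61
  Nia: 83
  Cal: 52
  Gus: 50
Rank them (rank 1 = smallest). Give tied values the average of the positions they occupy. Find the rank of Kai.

9.5

Sorted (ascending): 41, 50, 51, 52, 61, 75, 82, 83, 87, 87, 94, 98
The 2 values of 87 occupy positions 9–10 → average rank (9+10)/2 = 9.5.
Kai has value 87 → rank 9.5.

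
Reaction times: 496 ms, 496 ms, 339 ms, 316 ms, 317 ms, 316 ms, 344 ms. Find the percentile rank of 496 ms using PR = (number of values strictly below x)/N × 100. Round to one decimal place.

N = 7.
Strictly below 496: 5. Equal to 496: 2.
PR = 5/7 × 100 = 71.4

71.4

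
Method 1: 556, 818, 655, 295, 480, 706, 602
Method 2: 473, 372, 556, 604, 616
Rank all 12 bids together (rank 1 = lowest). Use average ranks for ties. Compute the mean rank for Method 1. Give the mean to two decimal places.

7.21

Sorted (ascending): 295, 372, 473, 480, 556, 556, 602, 604, 616, 655, 706, 818
The 2 values of 556 occupy positions 5–6 → average rank (5+6)/2 = 5.5.
Method 1 values → pooled ranks: 556→5.5, 818→12, 655→10, 295→1, 480→4, 706→11, 602→7
Mean rank = (5.5 + 12 + 10 + 1 + 4 + 11 + 7) / 7 = 7.21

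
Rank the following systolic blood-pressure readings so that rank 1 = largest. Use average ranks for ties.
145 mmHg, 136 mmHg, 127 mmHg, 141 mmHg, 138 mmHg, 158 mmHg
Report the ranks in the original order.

Sorted (descending): 158, 145, 141, 138, 136, 127
No ties — each value takes its position as its rank.

2, 5, 6, 3, 4, 1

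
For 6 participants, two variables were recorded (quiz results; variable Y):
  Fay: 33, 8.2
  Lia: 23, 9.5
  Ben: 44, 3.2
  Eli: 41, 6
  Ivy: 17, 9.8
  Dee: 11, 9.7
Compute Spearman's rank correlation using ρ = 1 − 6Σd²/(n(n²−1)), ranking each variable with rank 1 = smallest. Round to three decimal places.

Ranks of variable 1: 4, 3, 6, 5, 2, 1
Ranks of variable 2: 3, 4, 1, 2, 6, 5
d = r₁ − r₂: 1, -1, 5, 3, -4, -4
d²: 1, 1, 25, 9, 16, 16; Σd² = 68
ρ = 1 − 6·68/(6·35) = 1 − 408/210 = -0.943

-0.943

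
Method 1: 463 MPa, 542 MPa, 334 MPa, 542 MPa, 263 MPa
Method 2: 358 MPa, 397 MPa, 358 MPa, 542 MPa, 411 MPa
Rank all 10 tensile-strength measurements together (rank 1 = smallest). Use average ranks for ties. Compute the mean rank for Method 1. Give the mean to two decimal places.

5.60

Sorted (ascending): 263, 334, 358, 358, 397, 411, 463, 542, 542, 542
The 2 values of 358 occupy positions 3–4 → average rank (3+4)/2 = 3.5.
The 3 values of 542 occupy positions 8–10 → average rank 9.
Method 1 values → pooled ranks: 463→7, 542→9, 334→2, 542→9, 263→1
Mean rank = (7 + 9 + 2 + 9 + 1) / 5 = 5.60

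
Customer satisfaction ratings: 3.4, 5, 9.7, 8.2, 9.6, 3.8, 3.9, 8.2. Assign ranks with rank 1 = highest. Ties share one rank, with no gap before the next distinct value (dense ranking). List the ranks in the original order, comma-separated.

Sorted (descending): 9.7, 9.6, 8.2, 8.2, 5, 3.9, 3.8, 3.4
The 2 values of 8.2 share dense rank 3.
Remaining distinct values take the next consecutive integers.

7, 4, 1, 3, 2, 6, 5, 3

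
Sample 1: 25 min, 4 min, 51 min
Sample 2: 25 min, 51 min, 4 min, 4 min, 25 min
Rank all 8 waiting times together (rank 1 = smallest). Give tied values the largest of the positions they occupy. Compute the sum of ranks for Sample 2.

Sorted (ascending): 4, 4, 4, 25, 25, 25, 51, 51
The 3 values of 4 occupy positions 1–3 → each gets rank 3.
The 3 values of 25 occupy positions 4–6 → each gets rank 6.
The 2 values of 51 occupy positions 7–8 → each gets rank 8.
Sample 2 values → pooled ranks: 25→6, 51→8, 4→3, 4→3, 25→6
Rank sum = 6 + 8 + 3 + 3 + 6 = 26

26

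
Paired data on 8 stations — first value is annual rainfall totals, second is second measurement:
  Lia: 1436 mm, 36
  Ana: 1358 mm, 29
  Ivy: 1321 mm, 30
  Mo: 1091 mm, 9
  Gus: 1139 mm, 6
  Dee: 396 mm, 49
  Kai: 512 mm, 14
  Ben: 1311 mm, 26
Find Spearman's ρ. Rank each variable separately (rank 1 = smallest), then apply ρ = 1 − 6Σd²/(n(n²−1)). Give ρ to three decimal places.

0.214

Ranks of variable 1: 8, 7, 6, 3, 4, 1, 2, 5
Ranks of variable 2: 7, 5, 6, 2, 1, 8, 3, 4
d = r₁ − r₂: 1, 2, 0, 1, 3, -7, -1, 1
d²: 1, 4, 0, 1, 9, 49, 1, 1; Σd² = 66
ρ = 1 − 6·66/(8·63) = 1 − 396/504 = 0.214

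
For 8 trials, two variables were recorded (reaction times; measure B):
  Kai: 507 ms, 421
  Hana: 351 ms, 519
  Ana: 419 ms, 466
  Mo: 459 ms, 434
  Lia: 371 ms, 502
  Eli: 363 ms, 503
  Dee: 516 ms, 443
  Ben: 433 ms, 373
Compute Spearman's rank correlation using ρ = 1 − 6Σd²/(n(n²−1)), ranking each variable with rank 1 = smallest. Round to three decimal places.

Ranks of variable 1: 7, 1, 4, 6, 3, 2, 8, 5
Ranks of variable 2: 2, 8, 5, 3, 6, 7, 4, 1
d = r₁ − r₂: 5, -7, -1, 3, -3, -5, 4, 4
d²: 25, 49, 1, 9, 9, 25, 16, 16; Σd² = 150
ρ = 1 − 6·150/(8·63) = 1 − 900/504 = -0.786

-0.786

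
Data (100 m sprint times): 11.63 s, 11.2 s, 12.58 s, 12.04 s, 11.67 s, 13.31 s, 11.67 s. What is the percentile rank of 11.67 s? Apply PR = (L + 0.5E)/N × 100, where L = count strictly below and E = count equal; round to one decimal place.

N = 7.
Strictly below 11.67: 2. Equal to 11.67: 2.
PR = (2 + 0.5·2)/7 × 100 = 42.9

42.9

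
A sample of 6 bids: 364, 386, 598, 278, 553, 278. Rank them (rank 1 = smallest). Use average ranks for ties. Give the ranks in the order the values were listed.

3, 4, 6, 1.5, 5, 1.5

Sorted (ascending): 278, 278, 364, 386, 553, 598
The 2 values of 278 occupy positions 1–2 → average rank (1+2)/2 = 1.5.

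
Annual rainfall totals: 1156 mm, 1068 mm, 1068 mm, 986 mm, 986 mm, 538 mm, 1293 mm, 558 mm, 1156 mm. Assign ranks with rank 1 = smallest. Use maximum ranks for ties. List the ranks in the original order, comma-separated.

Sorted (ascending): 538, 558, 986, 986, 1068, 1068, 1156, 1156, 1293
The 2 values of 986 occupy positions 3–4 → each gets rank 4.
The 2 values of 1068 occupy positions 5–6 → each gets rank 6.
The 2 values of 1156 occupy positions 7–8 → each gets rank 8.

8, 6, 6, 4, 4, 1, 9, 2, 8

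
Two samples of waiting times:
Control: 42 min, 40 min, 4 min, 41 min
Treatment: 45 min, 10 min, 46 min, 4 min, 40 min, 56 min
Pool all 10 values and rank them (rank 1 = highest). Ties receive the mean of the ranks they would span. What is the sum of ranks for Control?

25

Sorted (descending): 56, 46, 45, 42, 41, 40, 40, 10, 4, 4
The 2 values of 40 occupy positions 6–7 → average rank (6+7)/2 = 6.5.
The 2 values of 4 occupy positions 9–10 → average rank (9+10)/2 = 9.5.
Control values → pooled ranks: 42→4, 40→6.5, 4→9.5, 41→5
Rank sum = 4 + 6.5 + 9.5 + 5 = 25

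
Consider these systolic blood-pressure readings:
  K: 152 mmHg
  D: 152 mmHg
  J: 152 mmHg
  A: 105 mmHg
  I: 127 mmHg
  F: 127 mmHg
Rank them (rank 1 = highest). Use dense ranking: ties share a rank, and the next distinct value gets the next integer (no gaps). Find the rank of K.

Sorted (descending): 152, 152, 152, 127, 127, 105
The 3 values of 152 share dense rank 1.
The 2 values of 127 share dense rank 2.
Remaining distinct values take the next consecutive integers.
K has value 152 mmHg → rank 1.

1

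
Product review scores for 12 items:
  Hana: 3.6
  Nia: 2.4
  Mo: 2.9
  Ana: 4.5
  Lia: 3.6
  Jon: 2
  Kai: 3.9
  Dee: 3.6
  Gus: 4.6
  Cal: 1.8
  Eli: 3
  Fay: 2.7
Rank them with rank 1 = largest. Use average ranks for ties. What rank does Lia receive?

Sorted (descending): 4.6, 4.5, 3.9, 3.6, 3.6, 3.6, 3, 2.9, 2.7, 2.4, 2, 1.8
The 3 values of 3.6 occupy positions 4–6 → average rank 5.
Lia has value 3.6 → rank 5.

5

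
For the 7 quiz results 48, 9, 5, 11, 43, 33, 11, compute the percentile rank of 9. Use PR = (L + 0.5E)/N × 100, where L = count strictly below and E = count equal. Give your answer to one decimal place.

N = 7.
Strictly below 9: 1. Equal to 9: 1.
PR = (1 + 0.5·1)/7 × 100 = 21.4

21.4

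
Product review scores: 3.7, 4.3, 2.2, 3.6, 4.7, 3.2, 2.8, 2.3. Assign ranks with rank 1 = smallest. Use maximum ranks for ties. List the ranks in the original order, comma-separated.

6, 7, 1, 5, 8, 4, 3, 2

Sorted (ascending): 2.2, 2.3, 2.8, 3.2, 3.6, 3.7, 4.3, 4.7
No ties — each value takes its position as its rank.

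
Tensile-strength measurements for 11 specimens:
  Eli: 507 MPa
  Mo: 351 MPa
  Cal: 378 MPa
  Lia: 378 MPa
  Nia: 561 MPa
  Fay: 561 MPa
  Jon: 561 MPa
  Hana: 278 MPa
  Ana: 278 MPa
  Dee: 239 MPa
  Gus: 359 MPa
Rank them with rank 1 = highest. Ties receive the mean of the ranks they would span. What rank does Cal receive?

5.5

Sorted (descending): 561, 561, 561, 507, 378, 378, 359, 351, 278, 278, 239
The 3 values of 561 occupy positions 1–3 → average rank 2.
The 2 values of 378 occupy positions 5–6 → average rank (5+6)/2 = 5.5.
The 2 values of 278 occupy positions 9–10 → average rank (9+10)/2 = 9.5.
Cal has value 378 MPa → rank 5.5.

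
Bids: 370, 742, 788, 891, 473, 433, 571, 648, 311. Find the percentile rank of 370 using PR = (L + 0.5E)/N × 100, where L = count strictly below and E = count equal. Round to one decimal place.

N = 9.
Strictly below 370: 1. Equal to 370: 1.
PR = (1 + 0.5·1)/9 × 100 = 16.7

16.7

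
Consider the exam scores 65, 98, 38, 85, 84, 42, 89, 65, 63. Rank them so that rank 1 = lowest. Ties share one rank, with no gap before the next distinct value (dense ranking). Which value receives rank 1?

38

Sorted (ascending): 38, 42, 63, 65, 65, 84, 85, 89, 98
The 2 values of 65 share dense rank 4.
Remaining distinct values take the next consecutive integers.
Rank 1 → value 38.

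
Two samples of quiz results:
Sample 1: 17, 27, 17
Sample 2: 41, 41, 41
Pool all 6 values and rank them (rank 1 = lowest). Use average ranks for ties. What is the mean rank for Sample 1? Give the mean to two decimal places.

2.00

Sorted (ascending): 17, 17, 27, 41, 41, 41
The 2 values of 17 occupy positions 1–2 → average rank (1+2)/2 = 1.5.
The 3 values of 41 occupy positions 4–6 → average rank 5.
Sample 1 values → pooled ranks: 17→1.5, 27→3, 17→1.5
Mean rank = (1.5 + 3 + 1.5) / 3 = 2.00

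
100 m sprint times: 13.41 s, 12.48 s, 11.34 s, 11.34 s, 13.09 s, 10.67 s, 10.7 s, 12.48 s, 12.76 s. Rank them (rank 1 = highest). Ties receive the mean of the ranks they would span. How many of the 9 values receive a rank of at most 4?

Sorted (descending): 13.41, 13.09, 12.76, 12.48, 12.48, 11.34, 11.34, 10.7, 10.67
The 2 values of 12.48 occupy positions 4–5 → average rank (4+5)/2 = 4.5.
The 2 values of 11.34 occupy positions 6–7 → average rank (6+7)/2 = 6.5.
Ranks ≤ 4: {1, 2, 3} → 3 values.

3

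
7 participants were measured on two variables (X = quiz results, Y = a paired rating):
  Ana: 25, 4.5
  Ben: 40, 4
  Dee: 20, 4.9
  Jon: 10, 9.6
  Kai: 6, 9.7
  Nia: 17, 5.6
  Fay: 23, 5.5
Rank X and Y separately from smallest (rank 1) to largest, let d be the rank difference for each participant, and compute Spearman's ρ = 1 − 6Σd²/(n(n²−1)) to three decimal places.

Ranks of variable 1: 6, 7, 4, 2, 1, 3, 5
Ranks of variable 2: 2, 1, 3, 6, 7, 5, 4
d = r₁ − r₂: 4, 6, 1, -4, -6, -2, 1
d²: 16, 36, 1, 16, 36, 4, 1; Σd² = 110
ρ = 1 − 6·110/(7·48) = 1 − 660/336 = -0.964

-0.964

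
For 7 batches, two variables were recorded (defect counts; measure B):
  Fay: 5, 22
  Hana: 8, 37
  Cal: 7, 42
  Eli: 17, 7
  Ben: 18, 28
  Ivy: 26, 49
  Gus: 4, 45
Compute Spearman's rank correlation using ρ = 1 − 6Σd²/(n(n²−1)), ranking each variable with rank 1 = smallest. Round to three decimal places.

0.036

Ranks of variable 1: 2, 4, 3, 5, 6, 7, 1
Ranks of variable 2: 2, 4, 5, 1, 3, 7, 6
d = r₁ − r₂: 0, 0, -2, 4, 3, 0, -5
d²: 0, 0, 4, 16, 9, 0, 25; Σd² = 54
ρ = 1 − 6·54/(7·48) = 1 − 324/336 = 0.036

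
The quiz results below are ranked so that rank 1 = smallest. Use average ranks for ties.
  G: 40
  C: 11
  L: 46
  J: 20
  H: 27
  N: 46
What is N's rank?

5.5

Sorted (ascending): 11, 20, 27, 40, 46, 46
The 2 values of 46 occupy positions 5–6 → average rank (5+6)/2 = 5.5.
N has value 46 → rank 5.5.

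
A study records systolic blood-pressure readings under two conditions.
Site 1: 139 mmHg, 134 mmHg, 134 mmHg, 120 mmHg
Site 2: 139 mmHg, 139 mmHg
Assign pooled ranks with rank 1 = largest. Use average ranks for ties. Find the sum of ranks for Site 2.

Sorted (descending): 139, 139, 139, 134, 134, 120
The 3 values of 139 occupy positions 1–3 → average rank 2.
The 2 values of 134 occupy positions 4–5 → average rank (4+5)/2 = 4.5.
Site 2 values → pooled ranks: 139→2, 139→2
Rank sum = 2 + 2 = 4

4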